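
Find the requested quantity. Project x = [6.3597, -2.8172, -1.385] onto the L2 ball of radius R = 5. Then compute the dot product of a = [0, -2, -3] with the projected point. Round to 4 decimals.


Step 1: Compute ||x|| (intermediates to 6 decimals).
||x|| = sqrt(6.3597^2 + (-2.8172)^2 + (-1.385)^2) = 7.092293
Step 2: Project.
Since ||x|| > R, scale = R/||x|| = 5/7.092293 = 0.704991, proj(x) = scale * x
proj(x) = [4.483531, -1.986101, -0.976413]
Step 3: Dot product.
a^T * proj(x) = 0*4.483531 - 2*(-1.986101) - 3*(-0.976413) = 6.9014


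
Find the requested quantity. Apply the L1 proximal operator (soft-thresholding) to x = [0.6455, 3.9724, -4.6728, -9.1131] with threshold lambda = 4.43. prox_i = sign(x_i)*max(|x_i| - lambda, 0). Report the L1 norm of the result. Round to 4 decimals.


Soft-thresholding with lambda = 4.43:
prox(0.6455) = sign(0.6455)*max(|0.6455| - 4.43, 0) = 0.0
prox(3.9724) = sign(3.9724)*max(|3.9724| - 4.43, 0) = 0.0
prox(-4.6728) = sign(-4.6728)*max(|-4.6728| - 4.43, 0) = -0.2428
prox(-9.1131) = sign(-9.1131)*max(|-9.1131| - 4.43, 0) = -4.6831
prox(x) = [0.0, 0.0, -0.2428, -4.6831]
||prox(x)||_1 = 0.0 + 0.0 + 0.2428 + 4.6831 = 4.9259


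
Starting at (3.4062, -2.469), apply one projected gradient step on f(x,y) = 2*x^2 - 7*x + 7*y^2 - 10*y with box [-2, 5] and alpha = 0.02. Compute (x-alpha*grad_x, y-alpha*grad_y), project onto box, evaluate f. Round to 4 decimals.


Step 1: Compute gradient at (3.4062, -2.469).
grad_x = 2*2*3.4062 - 7 = 6.6248
grad_y = 2*7*-2.469 - 10 = -44.566
Step 2: Gradient step.
x_raw = 3.4062 - 0.02*6.6248 = 3.2737
y_raw = -2.469 - 0.02*-44.566 = -1.5777
Step 3: Project onto [-2, 5].
x_proj = clip(3.2737) = 3.2737
y_proj = clip(-1.5777) = -1.5777
Step 4: Evaluate f.
f(3.2737, -1.5777) = 31.7187


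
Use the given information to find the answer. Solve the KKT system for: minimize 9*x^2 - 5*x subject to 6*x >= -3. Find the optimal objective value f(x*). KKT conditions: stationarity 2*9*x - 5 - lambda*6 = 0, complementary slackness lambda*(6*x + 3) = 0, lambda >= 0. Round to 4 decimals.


Step 1: Try lambda = 0 (constraint inactive).
Stationarity: 2*9*x - 5 = 0
x* = 5/(2*9) = 5/18 = 0.2778 (rounded; the exact value 5/18 is used below)
Check constraint: 6*0.2778 = 1.6668 >= -3 -- satisfied.
Step 2: Compute optimal value.
f(x*) = 9*(5/18)^2 - 5*(5/18) = -0.6944


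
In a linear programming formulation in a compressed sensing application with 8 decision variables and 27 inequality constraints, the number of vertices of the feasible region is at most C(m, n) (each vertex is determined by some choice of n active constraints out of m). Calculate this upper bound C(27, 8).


Each vertex corresponds to some choice of n active constraints out of m, so the number of vertices is at most C(m, n) = m! / (n!(m-n)!).
m = 27, n = 8
Numerator: 27 * 26 * 25 * 24 * 23 * 22 * 21 * 20
Denominator: 8! = 40320
C(27, 8) = 2220075


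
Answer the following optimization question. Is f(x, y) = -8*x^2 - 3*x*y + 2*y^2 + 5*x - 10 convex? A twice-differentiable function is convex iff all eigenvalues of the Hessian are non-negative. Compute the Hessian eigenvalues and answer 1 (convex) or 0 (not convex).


The Hessian of f(x,y) = -8*x^2 - 3*x*y + 2*y^2 + 5*x - 10 is:
H = [[-16, -3], [-3, 4]]
Trace = -16 + 4 = -12
Determinant = -16*4 - (-3)^2 = -73
Discriminant = (-12)^2 - 4*-73 = 436.0
Eigenvalues: lambda_1 = -16.4403, lambda_2 = 4.4403
The function is not convex.

0


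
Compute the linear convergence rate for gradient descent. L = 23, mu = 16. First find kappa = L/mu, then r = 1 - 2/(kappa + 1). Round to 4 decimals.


Step 1: Compute the condition number.
kappa = L/mu = 23/16 = 1.4375
Step 2: Compute the convergence rate.
r = 1 - 2/(kappa + 1) = 1 - 2*mu/(L + mu) = (L - mu)/(L + mu) = 7/39 = 0.1795


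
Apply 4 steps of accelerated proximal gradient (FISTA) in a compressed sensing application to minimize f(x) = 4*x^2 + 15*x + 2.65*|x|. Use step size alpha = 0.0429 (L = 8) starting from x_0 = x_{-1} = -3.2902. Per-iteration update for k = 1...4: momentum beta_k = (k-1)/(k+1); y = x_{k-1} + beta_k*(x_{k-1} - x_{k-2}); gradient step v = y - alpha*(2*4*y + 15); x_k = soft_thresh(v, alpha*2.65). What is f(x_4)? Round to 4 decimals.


FISTA on f(x) = 4*x^2 + 15*x + 2.65*|x|
L = 8, alpha = 0.0429
Iteration 1: beta = 0.0, y = -3.2902 + 0.0*(-3.2902 + 3.2902) = -3.2902
  grad(y) = -11.3216, v = y - alpha*grad = -2.8045
  prox(v) = soft_thresh(-2.8045, 0.1137) = -2.6908
Iteration 2: beta = 0.3333, y = -2.6908 + 0.3333*(-2.6908 + 3.2902) = -2.491
  grad(y) = -4.9282, v = y - alpha*grad = -2.2796
  prox(v) = soft_thresh(-2.2796, 0.1137) = -2.1659
Iteration 3: beta = 0.5, y = -2.1659 + 0.5*(-2.1659 + 2.6908) = -1.9035
  grad(y) = -0.2278, v = y - alpha*grad = -1.8937
  prox(v) = soft_thresh(-1.8937, 0.1137) = -1.78
Iteration 4: beta = 0.6, y = -1.78 + 0.6*(-1.78 + 2.1659) = -1.5485
  grad(y) = 2.6122, v = y - alpha*grad = -1.6605
  prox(v) = soft_thresh(-1.6605, 0.1137) = -1.5469
f(x_4) = 4*(-1.5469)^2 + 15*(-1.5469) + 2.65*|-1.5469| = -9.5326


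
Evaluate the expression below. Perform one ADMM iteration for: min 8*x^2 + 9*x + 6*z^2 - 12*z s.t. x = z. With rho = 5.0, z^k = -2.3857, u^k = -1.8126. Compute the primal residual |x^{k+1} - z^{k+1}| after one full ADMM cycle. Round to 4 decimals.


ADMM iteration with rho = 5.0, z^k = -2.3857, u^k = -1.8126
Step 1: x-update.
Minimize 8*x^2 + 9*x + (5.0/2)*(x + 2.3857 - 1.8126)^2
FOC: (2*8 + 5.0)*x = -9 + 5.0*(-2.3857 + 1.8126)
x^{k+1} = -0.565
Step 2: z-update.
Minimize 6*z^2 - 12*z + (5.0/2)*(-0.565 - z - 1.8126)^2
FOC: (2*6 + 5.0)*z = 12 + 5.0*(-0.565 - 1.8126)
z^{k+1} = 0.0066
Step 3: u-update.
u^{k+1} = -1.8126 - 0.565 - 0.0066 = -2.3842
Step 4: Primal residual = |-0.565 - 0.0066| = 0.5716


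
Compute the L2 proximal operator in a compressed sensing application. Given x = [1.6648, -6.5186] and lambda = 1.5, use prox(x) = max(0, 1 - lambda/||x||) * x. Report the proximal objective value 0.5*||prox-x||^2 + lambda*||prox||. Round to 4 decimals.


Step 1: Compute ||x||.
||x|| = 6.7278
Step 2: Compute scaling factor.
scale = max(0, 1 - 1.5/6.7278) = 0.777
Step 3: prox(x) = [1.2936, -5.0652]
||prox(x)|| = 5.2278
Step 4: Proximal objective.
0.5*||prox-x||^2 = 1.125
lambda*||prox|| = 7.8417
Total = 8.9667


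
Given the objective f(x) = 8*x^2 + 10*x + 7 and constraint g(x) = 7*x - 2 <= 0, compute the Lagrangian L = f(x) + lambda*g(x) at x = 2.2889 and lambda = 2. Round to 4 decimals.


Step 1: Evaluate f(x).
f(2.2889) = 8*2.2889^2 + 10*2.2889 + 7 = 71.8015
Step 2: Evaluate g(x).
g(2.2889) = 7*2.2889 - 2 = 14.0223
Step 3: Compute Lagrangian.
L = 71.8015 + 2*14.0223 = 99.8461


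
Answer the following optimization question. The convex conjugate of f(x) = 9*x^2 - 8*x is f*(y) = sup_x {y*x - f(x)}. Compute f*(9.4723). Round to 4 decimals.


f*(y) = sup_x {y*x - a*x^2 - b*x} = sup_x {(y-b)*x - a*x^2}
FOC: (y - b) - 2a*x = 0 => x* = (y - b)/(2a)
x* = (9.4723 + 8)/(2*9) = 0.9707
f*(9.4723) = (y-b)^2/(4a) = (9.4723 + 8)^2/(4*9)
= 305.2813/36 = 8.48


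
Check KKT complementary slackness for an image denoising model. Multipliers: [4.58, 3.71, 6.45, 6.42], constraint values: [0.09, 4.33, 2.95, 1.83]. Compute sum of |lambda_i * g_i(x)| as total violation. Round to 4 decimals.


KKT complementary slackness check:
lambda_1 * g_1 = 4.58 * 0.09 = 0.4122
lambda_2 * g_2 = 3.71 * 4.33 = 16.0643
lambda_3 * g_3 = 6.45 * 2.95 = 19.0275
lambda_4 * g_4 = 6.42 * 1.83 = 11.7486
Total violation = 0.4122 + 16.0643 + 19.0275 + 11.7486 = 47.2526


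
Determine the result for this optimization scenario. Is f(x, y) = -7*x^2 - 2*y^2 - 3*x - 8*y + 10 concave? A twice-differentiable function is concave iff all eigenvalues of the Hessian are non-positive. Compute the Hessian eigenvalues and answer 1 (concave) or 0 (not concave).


The Hessian of f(x,y) = -7*x^2 - 2*y^2 - 3*x - 8*y + 10 is:
H = [[-14, 0], [0, -4]]
Trace = -14 - 4 = -18
Determinant = -14*-4 - (0)^2 = 56
Discriminant = (-18)^2 - 4*56 = 100.0
Eigenvalues: lambda_1 = -14.0, lambda_2 = -4.0
The function is concave.

1


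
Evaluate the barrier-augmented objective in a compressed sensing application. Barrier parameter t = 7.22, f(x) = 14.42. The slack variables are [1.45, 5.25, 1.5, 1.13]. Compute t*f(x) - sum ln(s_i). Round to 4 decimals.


Step 1: Compute log-barrier.
ln values: [0.3716, 1.6582, 0.4055, 0.1222]
phi = -(0.3716 + 1.6582 + 0.4055 + 0.1222) = -2.5575
Step 2: Compute augmented objective.
t*f(x) = 7.22*14.42 = 104.1124
Total = 104.1124 - 2.5575 = 101.5549


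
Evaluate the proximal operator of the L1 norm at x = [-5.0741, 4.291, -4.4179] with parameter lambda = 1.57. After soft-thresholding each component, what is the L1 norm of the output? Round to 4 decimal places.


Soft-thresholding with lambda = 1.57:
prox(-5.0741) = sign(-5.0741)*max(|-5.0741| - 1.57, 0) = -3.5041
prox(4.291) = sign(4.291)*max(|4.291| - 1.57, 0) = 2.721
prox(-4.4179) = sign(-4.4179)*max(|-4.4179| - 1.57, 0) = -2.8479
prox(x) = [-3.5041, 2.721, -2.8479]
||prox(x)||_1 = 3.5041 + 2.721 + 2.8479 = 9.073


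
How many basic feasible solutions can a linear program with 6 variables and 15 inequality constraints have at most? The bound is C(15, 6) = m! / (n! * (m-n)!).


Each vertex corresponds to some choice of n active constraints out of m, so the number of vertices is at most C(m, n) = m! / (n!(m-n)!).
m = 15, n = 6
Numerator: 15 * 14 * 13 * 12 * 11 * 10
Denominator: 6! = 720
C(15, 6) = 5005


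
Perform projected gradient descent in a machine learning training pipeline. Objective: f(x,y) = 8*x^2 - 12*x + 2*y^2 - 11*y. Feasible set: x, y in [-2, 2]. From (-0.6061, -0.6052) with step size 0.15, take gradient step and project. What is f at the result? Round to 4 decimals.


Step 1: Compute gradient at (-0.6061, -0.6052).
grad_x = 2*8*-0.6061 - 12 = -21.6976
grad_y = 2*2*-0.6052 - 11 = -13.4208
Step 2: Gradient step.
x_raw = -0.6061 - 0.15*-21.6976 = 2.6485
y_raw = -0.6052 - 0.15*-13.4208 = 1.4079
Step 3: Project onto [-2, 2].
x_proj = clip(2.6485) = 2.0
y_proj = clip(1.4079) = 1.4079
Step 4: Evaluate f.
f(2.0, 1.4079) = -3.5226


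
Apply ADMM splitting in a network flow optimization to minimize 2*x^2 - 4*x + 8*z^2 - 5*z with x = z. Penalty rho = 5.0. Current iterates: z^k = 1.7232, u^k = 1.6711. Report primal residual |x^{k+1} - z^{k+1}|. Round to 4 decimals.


ADMM iteration with rho = 5.0, z^k = 1.7232, u^k = 1.6711
Step 1: x-update.
Minimize 2*x^2 - 4*x + (5.0/2)*(x - 1.7232 + 1.6711)^2
FOC: (2*2 + 5.0)*x = 4 + 5.0*(1.7232 - 1.6711)
x^{k+1} = 0.4734
Step 2: z-update.
Minimize 8*z^2 - 5*z + (5.0/2)*(0.4734 - z + 1.6711)^2
FOC: (2*8 + 5.0)*z = 5 + 5.0*(0.4734 + 1.6711)
z^{k+1} = 0.7487
Step 3: u-update.
u^{k+1} = 1.6711 + 0.4734 - 0.7487 = 1.3958
Step 4: Primal residual = |0.4734 - 0.7487| = 0.2753


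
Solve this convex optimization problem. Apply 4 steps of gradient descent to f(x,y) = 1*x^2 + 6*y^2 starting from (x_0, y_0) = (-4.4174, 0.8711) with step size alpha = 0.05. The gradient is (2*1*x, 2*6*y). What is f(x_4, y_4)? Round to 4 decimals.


Gradient descent on f(x,y) = 1*x^2 + 6*y^2.
Starting point: (-4.4174, 0.8711), alpha = 0.05
Step 1: grad_x = 2*1*-4.4174 = -8.8348, grad_y = 2*6*0.8711 = 10.4532
  x_1 = -4.4174 - 0.05*-8.8348 = -3.9757
  y_1 = 0.8711 - 0.05*10.4532 = 0.3484
Step 2: grad_x = 2*1*-3.9757 = -7.9513, grad_y = 2*6*0.3484 = 4.1813
  x_2 = -3.9757 - 0.05*-7.9513 = -3.5781
  y_2 = 0.3484 - 0.05*4.1813 = 0.1394
Step 3: grad_x = 2*1*-3.5781 = -7.1562, grad_y = 2*6*0.1394 = 1.6725
  x_3 = -3.5781 - 0.05*-7.1562 = -3.2203
  y_3 = 0.1394 - 0.05*1.6725 = 0.0558
Step 4: grad_x = 2*1*-3.2203 = -6.4406, grad_y = 2*6*0.0558 = 0.669
  x_4 = -3.2203 - 0.05*-6.4406 = -2.8983
  y_4 = 0.0558 - 0.05*0.669 = 0.0223
f(-2.8983, 0.0223) = 1*(-2.8983)^2 + 6*0.0223^2 = 8.4029


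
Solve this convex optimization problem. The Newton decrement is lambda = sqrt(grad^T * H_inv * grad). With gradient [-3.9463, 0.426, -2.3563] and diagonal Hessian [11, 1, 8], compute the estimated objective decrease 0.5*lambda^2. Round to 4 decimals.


Step 1: H is diagonal, so H^(-1) * g = [-0.3588, 0.426, -0.2945].
Step 2: g^T H^(-1) g = sum_i g_i^2 / H_ii
  = (-3.9463)^2/11 + (0.426)^2/1 + (-2.3563)^2/8
  = 1.4158 + 0.1815 + 0.694 = 2.2912
Step 3: Objective decrease = 0.5 * g^T H^(-1) g = 1.1456


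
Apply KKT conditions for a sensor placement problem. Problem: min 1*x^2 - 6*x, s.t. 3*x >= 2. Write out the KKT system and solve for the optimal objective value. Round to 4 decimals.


Step 1: Try lambda = 0 (constraint inactive).
Stationarity: 2*1*x - 6 = 0
x* = 6/(2*1) = 3.0
Check constraint: 3*3.0 = 9.0 >= 2 -- satisfied.
Step 2: Compute optimal value.
f(x*) = 1*3.0^2 - 6*3.0 = -9.0


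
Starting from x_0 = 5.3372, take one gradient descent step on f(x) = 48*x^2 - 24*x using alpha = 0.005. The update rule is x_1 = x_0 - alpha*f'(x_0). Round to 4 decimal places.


We compute the gradient at x_0 and apply the update.
f'(x) = 96*x - 24
f'(5.3372) = 96*5.3372 - 24 = 488.3712
x_1 = 5.3372 - 0.005*488.3712 = 2.8953


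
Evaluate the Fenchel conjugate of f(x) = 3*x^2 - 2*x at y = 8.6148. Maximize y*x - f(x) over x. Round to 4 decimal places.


f*(y) = sup_x {y*x - a*x^2 - b*x} = sup_x {(y-b)*x - a*x^2}
FOC: (y - b) - 2a*x = 0 => x* = (y - b)/(2a)
x* = (8.6148 + 2)/(2*3) = 1.7691
f*(8.6148) = (y-b)^2/(4a) = (8.6148 + 2)^2/(4*3)
= 112.674/12 = 9.3895


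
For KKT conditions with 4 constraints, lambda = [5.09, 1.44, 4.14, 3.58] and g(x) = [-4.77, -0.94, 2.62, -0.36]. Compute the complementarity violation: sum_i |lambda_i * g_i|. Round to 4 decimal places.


KKT complementary slackness check:
lambda_1 * g_1 = 5.09 * -4.77 = -24.2793
lambda_2 * g_2 = 1.44 * -0.94 = -1.3536
lambda_3 * g_3 = 4.14 * 2.62 = 10.8468
lambda_4 * g_4 = 3.58 * -0.36 = -1.2888
Total violation = 24.2793 + 1.3536 + 10.8468 + 1.2888 = 37.7685


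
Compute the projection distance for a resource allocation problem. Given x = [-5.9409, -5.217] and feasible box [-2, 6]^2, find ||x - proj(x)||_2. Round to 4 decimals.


Project each component onto [-2, 6].
clip(-5.9409) = -2.0, clip(-5.217) = -2.0
Projection = [-2.0, -2.0]
Squared diffs: [15.5307, 10.3491]
Distance = sqrt(25.8798) = 5.0872


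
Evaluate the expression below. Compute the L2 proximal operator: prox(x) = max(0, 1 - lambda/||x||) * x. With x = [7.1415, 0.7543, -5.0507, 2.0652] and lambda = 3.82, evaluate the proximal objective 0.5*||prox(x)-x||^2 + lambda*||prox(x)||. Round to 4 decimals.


Step 1: Compute ||x||.
||x|| = 9.0191
Step 2: Compute scaling factor.
scale = max(0, 1 - 3.82/9.0191) = 0.5765
Step 3: prox(x) = [4.1168, 0.4348, -2.9115, 1.1905]
||prox(x)|| = 5.1991
Step 4: Proximal objective.
0.5*||prox-x||^2 = 7.2962
lambda*||prox|| = 19.8606
Total = 27.1569


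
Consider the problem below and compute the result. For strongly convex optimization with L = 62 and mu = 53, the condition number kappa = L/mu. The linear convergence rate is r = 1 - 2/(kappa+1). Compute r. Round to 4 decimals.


Step 1: Compute the condition number.
kappa = L/mu = 62/53 = 1.1698
Step 2: Compute the convergence rate.
r = 1 - 2/(kappa + 1) = 1 - 2*mu/(L + mu) = (L - mu)/(L + mu) = 9/115 = 0.0783


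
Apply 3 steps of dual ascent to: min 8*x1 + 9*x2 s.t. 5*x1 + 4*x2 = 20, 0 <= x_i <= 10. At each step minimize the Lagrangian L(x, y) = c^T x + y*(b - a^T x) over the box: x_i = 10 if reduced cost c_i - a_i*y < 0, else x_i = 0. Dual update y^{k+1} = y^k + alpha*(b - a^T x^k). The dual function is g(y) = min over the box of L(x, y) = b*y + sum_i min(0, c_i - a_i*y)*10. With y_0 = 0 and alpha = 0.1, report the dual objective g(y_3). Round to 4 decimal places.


Dual ascent for LP: min 8*x1 + 9*x2, 5*x1 + 4*x2 = 20, 0 <= x_i <= 10
Step 1: y^k = 0.0, reduced costs: (8.0, 9.0)
  x^k = (0.0, 0.0), subgradient = b - a^T x = 20.0
  y^{k+1} = 0.0 + 0.1*20.0 = 2.0
Step 2: y^k = 2.0, reduced costs: (-2.0, 1.0)
  x^k = (10.0, 0.0), subgradient = b - a^T x = -30.0
  y^{k+1} = 2.0 + 0.1*-30.0 = -1.0
Step 3: y^k = -1.0, reduced costs: (13.0, 13.0)
  x^k = (0.0, 0.0), subgradient = b - a^T x = 20.0
  y^{k+1} = -1.0 + 0.1*20.0 = 1.0
Dual objective at y_3 = 1.0: reduced costs (3.0, 5.0), box minimizer x = (0.0, 0.0)
g(y_3) = b*y + (c1 - a1*y)*x1 + (c2 - a2*y)*x2 = 20*1.0 + 3.0*0.0 + 5.0*0.0 = 20.0 + 0.0 + 0.0 = 20.0


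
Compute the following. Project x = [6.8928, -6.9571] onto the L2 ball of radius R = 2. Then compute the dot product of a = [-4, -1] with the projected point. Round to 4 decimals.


Step 1: Compute ||x|| (intermediates to 6 decimals).
||x|| = sqrt(6.8928^2 + (-6.9571)^2) = 9.793464
Step 2: Project.
Since ||x|| > R, scale = R/||x|| = 2/9.793464 = 0.204218, proj(x) = scale * x
proj(x) = [1.407634, -1.420765]
Step 3: Dot product.
a^T * proj(x) = -4*1.407634 - 1*(-1.420765) = -4.2098


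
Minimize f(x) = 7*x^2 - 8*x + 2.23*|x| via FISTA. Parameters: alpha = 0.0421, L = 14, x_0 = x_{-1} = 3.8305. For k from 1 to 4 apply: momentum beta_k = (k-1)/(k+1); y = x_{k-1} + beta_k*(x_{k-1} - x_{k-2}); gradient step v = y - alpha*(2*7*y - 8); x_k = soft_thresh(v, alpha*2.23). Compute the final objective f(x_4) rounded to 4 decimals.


FISTA on f(x) = 7*x^2 - 8*x + 2.23*|x|
L = 14, alpha = 0.0421
Iteration 1: beta = 0.0, y = 3.8305 + 0.0*(3.8305 - 3.8305) = 3.8305
  grad(y) = 45.627, v = y - alpha*grad = 1.9096
  prox(v) = soft_thresh(1.9096, 0.0939) = 1.8157
Iteration 2: beta = 0.3333, y = 1.8157 + 0.3333*(1.8157 - 3.8305) = 1.1441
  grad(y) = 8.0178, v = y - alpha*grad = 0.8066
  prox(v) = soft_thresh(0.8066, 0.0939) = 0.7127
Iteration 3: beta = 0.5, y = 0.7127 + 0.5*(0.7127 - 1.8157) = 0.1612
  grad(y) = -5.7434, v = y - alpha*grad = 0.403
  prox(v) = soft_thresh(0.403, 0.0939) = 0.3091
Iteration 4: beta = 0.6, y = 0.3091 + 0.6*(0.3091 - 0.7127) = 0.0669
  grad(y) = -7.0628, v = y - alpha*grad = 0.3643
  prox(v) = soft_thresh(0.3643, 0.0939) = 0.2704
f(x_4) = 7*0.2704^2 - 8*0.2704 + 2.23*|0.2704| = -1.0484


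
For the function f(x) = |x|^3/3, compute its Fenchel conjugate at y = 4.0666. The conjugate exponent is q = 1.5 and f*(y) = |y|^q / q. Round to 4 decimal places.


The conjugate exponent q satisfies 1/p + 1/q = 1.
p = 3, so q = 3/(3 - 1) = 1.5
|y|^q = 4.0666^1.5 = 8.2006
f*(4.0666) = 8.2006 / 1.5 = 5.4671


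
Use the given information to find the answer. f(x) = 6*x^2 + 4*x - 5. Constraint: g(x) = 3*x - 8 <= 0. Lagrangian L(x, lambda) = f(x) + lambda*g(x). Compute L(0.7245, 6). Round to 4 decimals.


Step 1: Evaluate f(x).
f(0.7245) = 6*0.7245^2 + 4*0.7245 - 5 = 1.0474
Step 2: Evaluate g(x).
g(0.7245) = 3*0.7245 - 8 = -5.8265
Step 3: Compute Lagrangian.
L = 1.0474 + 6*-5.8265 = -33.9116


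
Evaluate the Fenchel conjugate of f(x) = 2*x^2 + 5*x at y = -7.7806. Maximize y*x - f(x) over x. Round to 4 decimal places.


f*(y) = sup_x {y*x - a*x^2 - b*x} = sup_x {(y-b)*x - a*x^2}
FOC: (y - b) - 2a*x = 0 => x* = (y - b)/(2a)
x* = (-7.7806 - 5)/(2*2) = -3.1952
f*(-7.7806) = (y-b)^2/(4a) = (-7.7806 - 5)^2/(4*2)
= 163.3437/8 = 20.418


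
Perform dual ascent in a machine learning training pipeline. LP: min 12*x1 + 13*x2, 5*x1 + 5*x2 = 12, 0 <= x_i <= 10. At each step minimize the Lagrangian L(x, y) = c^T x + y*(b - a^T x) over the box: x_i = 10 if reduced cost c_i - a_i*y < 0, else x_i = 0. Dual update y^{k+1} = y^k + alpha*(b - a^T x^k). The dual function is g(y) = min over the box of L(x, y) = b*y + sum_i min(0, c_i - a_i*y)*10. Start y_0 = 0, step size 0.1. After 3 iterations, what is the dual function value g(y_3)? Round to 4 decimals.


Dual ascent for LP: min 12*x1 + 13*x2, 5*x1 + 5*x2 = 12, 0 <= x_i <= 10
Step 1: y^k = 0.0, reduced costs: (12.0, 13.0)
  x^k = (0.0, 0.0), subgradient = b - a^T x = 12.0
  y^{k+1} = 0.0 + 0.1*12.0 = 1.2
Step 2: y^k = 1.2, reduced costs: (6.0, 7.0)
  x^k = (0.0, 0.0), subgradient = b - a^T x = 12.0
  y^{k+1} = 1.2 + 0.1*12.0 = 2.4
Step 3: y^k = 2.4, reduced costs: (0.0, 1.0)
  x^k = (0.0, 0.0), subgradient = b - a^T x = 12.0
  y^{k+1} = 2.4 + 0.1*12.0 = 3.6
Dual objective at y_3 = 3.6: reduced costs (-6.0, -5.0), box minimizer x = (10.0, 10.0)
g(y_3) = b*y + (c1 - a1*y)*x1 + (c2 - a2*y)*x2 = 12*3.6 + (-6.0)*10.0 + (-5.0)*10.0 = 43.2 - 60.0 - 50.0 = -66.8


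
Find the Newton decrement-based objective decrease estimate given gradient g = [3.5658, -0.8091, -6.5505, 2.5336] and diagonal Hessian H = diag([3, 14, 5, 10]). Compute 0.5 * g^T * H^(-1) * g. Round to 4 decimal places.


Step 1: H is diagonal, so H^(-1) * g = [1.1886, -0.0578, -1.3101, 0.2534].
Step 2: g^T H^(-1) g = sum_i g_i^2 / H_ii
  = (3.5658)^2/3 + (-0.8091)^2/14 + (-6.5505)^2/5 + (2.5336)^2/10
  = 4.2383 + 0.0468 + 8.5818 + 0.6419 = 13.5088
Step 3: Objective decrease = 0.5 * g^T H^(-1) g = 6.7544


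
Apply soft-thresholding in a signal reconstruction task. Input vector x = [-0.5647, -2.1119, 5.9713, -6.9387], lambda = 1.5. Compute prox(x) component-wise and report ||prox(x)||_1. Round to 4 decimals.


Soft-thresholding with lambda = 1.5:
prox(-0.5647) = sign(-0.5647)*max(|-0.5647| - 1.5, 0) = 0.0
prox(-2.1119) = sign(-2.1119)*max(|-2.1119| - 1.5, 0) = -0.6119
prox(5.9713) = sign(5.9713)*max(|5.9713| - 1.5, 0) = 4.4713
prox(-6.9387) = sign(-6.9387)*max(|-6.9387| - 1.5, 0) = -5.4387
prox(x) = [0.0, -0.6119, 4.4713, -5.4387]
||prox(x)||_1 = 0.0 + 0.6119 + 4.4713 + 5.4387 = 10.5219


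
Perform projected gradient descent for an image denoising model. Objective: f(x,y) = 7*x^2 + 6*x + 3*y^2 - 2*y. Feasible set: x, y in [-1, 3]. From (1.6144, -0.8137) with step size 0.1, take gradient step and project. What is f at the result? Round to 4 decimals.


Step 1: Compute gradient at (1.6144, -0.8137).
grad_x = 2*7*1.6144 + 6 = 28.6016
grad_y = 2*3*-0.8137 - 2 = -6.8822
Step 2: Gradient step.
x_raw = 1.6144 - 0.1*28.6016 = -1.2458
y_raw = -0.8137 - 0.1*-6.8822 = -0.1255
Step 3: Project onto [-1, 3].
x_proj = clip(-1.2458) = -1.0
y_proj = clip(-0.1255) = -0.1255
Step 4: Evaluate f.
f(-1.0, -0.1255) = 1.2982


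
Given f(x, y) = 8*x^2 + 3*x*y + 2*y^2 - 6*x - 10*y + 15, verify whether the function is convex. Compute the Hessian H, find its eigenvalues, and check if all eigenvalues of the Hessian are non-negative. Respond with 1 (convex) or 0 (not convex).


The Hessian of f(x,y) = 8*x^2 + 3*x*y + 2*y^2 - 6*x - 10*y + 15 is:
H = [[16, 3], [3, 4]]
Trace = 16 + 4 = 20
Determinant = 16*4 - (3)^2 = 55
Discriminant = (20)^2 - 4*55 = 180.0
Eigenvalues: lambda_1 = 3.2918, lambda_2 = 16.7082
The function is convex.

1


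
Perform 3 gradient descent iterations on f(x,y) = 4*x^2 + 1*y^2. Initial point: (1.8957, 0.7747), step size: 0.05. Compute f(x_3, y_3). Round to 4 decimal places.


Gradient descent on f(x,y) = 4*x^2 + 1*y^2.
Starting point: (1.8957, 0.7747), alpha = 0.05
Step 1: grad_x = 2*4*1.8957 = 15.1656, grad_y = 2*1*0.7747 = 1.5494
  x_1 = 1.8957 - 0.05*15.1656 = 1.1374
  y_1 = 0.7747 - 0.05*1.5494 = 0.6972
Step 2: grad_x = 2*4*1.1374 = 9.0994, grad_y = 2*1*0.6972 = 1.3945
  x_2 = 1.1374 - 0.05*9.0994 = 0.6825
  y_2 = 0.6972 - 0.05*1.3945 = 0.6275
Step 3: grad_x = 2*4*0.6825 = 5.4596, grad_y = 2*1*0.6275 = 1.255
  x_3 = 0.6825 - 0.05*5.4596 = 0.4095
  y_3 = 0.6275 - 0.05*1.255 = 0.5648
f(0.4095, 0.5648) = 4*0.4095^2 + 1*0.5648^2 = 0.9896


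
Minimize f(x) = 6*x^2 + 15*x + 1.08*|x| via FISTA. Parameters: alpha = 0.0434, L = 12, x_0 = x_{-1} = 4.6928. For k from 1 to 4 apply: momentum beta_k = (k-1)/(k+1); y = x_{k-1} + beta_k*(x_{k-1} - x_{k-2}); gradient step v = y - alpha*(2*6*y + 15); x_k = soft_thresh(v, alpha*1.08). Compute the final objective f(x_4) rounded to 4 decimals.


FISTA on f(x) = 6*x^2 + 15*x + 1.08*|x|
L = 12, alpha = 0.0434
Iteration 1: beta = 0.0, y = 4.6928 + 0.0*(4.6928 - 4.6928) = 4.6928
  grad(y) = 71.3136, v = y - alpha*grad = 1.5978
  prox(v) = soft_thresh(1.5978, 0.0469) = 1.5509
Iteration 2: beta = 0.3333, y = 1.5509 + 0.3333*(1.5509 - 4.6928) = 0.5036
  grad(y) = 21.0435, v = y - alpha*grad = -0.4097
  prox(v) = soft_thresh(-0.4097, 0.0469) = -0.3628
Iteration 3: beta = 0.5, y = -0.3628 + 0.5*(-0.3628 - 1.5509) = -1.3196
  grad(y) = -0.8358, v = y - alpha*grad = -1.2834
  prox(v) = soft_thresh(-1.2834, 0.0469) = -1.2365
Iteration 4: beta = 0.6, y = -1.2365 + 0.6*(-1.2365 + 0.3628) = -1.7607
  grad(y) = -6.1287, v = y - alpha*grad = -1.4947
  prox(v) = soft_thresh(-1.4947, 0.0469) = -1.4479
f(x_4) = 6*(-1.4479)^2 + 15*(-1.4479) + 1.08*|-1.4479| = -7.5764


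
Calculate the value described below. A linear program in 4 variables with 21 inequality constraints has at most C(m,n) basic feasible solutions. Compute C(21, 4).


Each vertex corresponds to some choice of n active constraints out of m, so the number of vertices is at most C(m, n) = m! / (n!(m-n)!).
m = 21, n = 4
Numerator: 21 * 20 * 19 * 18
Denominator: 4! = 24
C(21, 4) = 5985


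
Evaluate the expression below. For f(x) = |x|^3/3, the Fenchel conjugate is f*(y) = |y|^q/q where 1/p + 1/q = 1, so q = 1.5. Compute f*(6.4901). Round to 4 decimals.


The conjugate exponent q satisfies 1/p + 1/q = 1.
p = 3, so q = 3/(3 - 1) = 1.5
|y|^q = 6.4901^1.5 = 16.534
f*(6.4901) = 16.534 / 1.5 = 11.0226


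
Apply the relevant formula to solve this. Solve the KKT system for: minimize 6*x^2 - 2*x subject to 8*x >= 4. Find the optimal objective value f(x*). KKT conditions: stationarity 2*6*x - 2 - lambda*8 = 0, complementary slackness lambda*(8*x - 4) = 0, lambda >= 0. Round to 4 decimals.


Step 1: Try lambda = 0 (constraint inactive).
x_unc = 2/(2*6) = 0.1667
Check: 8*0.1667 = 1.3336 < 4 -- violated!
Step 2: Constraint must be active: 8*x = 4
x* = 4/8 = 0.5
lambda = (2*6*0.5 - 2)/8 = 0.5
Step 3: Compute optimal value.
f(x*) = 6*0.5^2 - 2*0.5 = 0.5


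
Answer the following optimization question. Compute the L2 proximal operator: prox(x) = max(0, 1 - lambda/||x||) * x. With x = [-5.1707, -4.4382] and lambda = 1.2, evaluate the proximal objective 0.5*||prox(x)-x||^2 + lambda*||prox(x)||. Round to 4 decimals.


Step 1: Compute ||x||.
||x|| = 6.8142
Step 2: Compute scaling factor.
scale = max(0, 1 - 1.2/6.8142) = 0.8239
Step 3: prox(x) = [-4.2601, -3.6566]
||prox(x)|| = 5.6142
Step 4: Proximal objective.
0.5*||prox-x||^2 = 0.72
lambda*||prox|| = 6.737
Total = 7.4571


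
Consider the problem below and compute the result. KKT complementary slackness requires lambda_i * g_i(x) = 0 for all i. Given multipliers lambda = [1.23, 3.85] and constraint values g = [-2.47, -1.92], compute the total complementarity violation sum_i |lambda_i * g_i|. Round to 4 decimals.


KKT complementary slackness check:
lambda_1 * g_1 = 1.23 * -2.47 = -3.0381
lambda_2 * g_2 = 3.85 * -1.92 = -7.392
Total violation = 3.0381 + 7.392 = 10.4301


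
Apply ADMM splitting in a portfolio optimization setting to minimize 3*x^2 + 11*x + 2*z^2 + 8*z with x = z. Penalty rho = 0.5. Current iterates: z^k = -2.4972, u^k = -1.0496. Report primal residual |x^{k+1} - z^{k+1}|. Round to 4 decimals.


ADMM iteration with rho = 0.5, z^k = -2.4972, u^k = -1.0496
Step 1: x-update.
Minimize 3*x^2 + 11*x + (0.5/2)*(x + 2.4972 - 1.0496)^2
FOC: (2*3 + 0.5)*x = -11 + 0.5*(-2.4972 + 1.0496)
x^{k+1} = -1.8037
Step 2: z-update.
Minimize 2*z^2 + 8*z + (0.5/2)*(-1.8037 - z - 1.0496)^2
FOC: (2*2 + 0.5)*z = -8 + 0.5*(-1.8037 - 1.0496)
z^{k+1} = -2.0948
Step 3: u-update.
u^{k+1} = -1.0496 - 1.8037 + 2.0948 = -0.7585
Step 4: Primal residual = |-1.8037 + 2.0948| = 0.2911


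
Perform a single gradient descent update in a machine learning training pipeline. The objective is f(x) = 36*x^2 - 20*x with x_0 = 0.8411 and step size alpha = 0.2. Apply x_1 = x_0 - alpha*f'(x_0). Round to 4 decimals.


We compute the gradient at x_0 and apply the update.
f'(x) = 72*x - 20
f'(0.8411) = 72*0.8411 - 20 = 40.5592
x_1 = 0.8411 - 0.2*40.5592 = -7.2707


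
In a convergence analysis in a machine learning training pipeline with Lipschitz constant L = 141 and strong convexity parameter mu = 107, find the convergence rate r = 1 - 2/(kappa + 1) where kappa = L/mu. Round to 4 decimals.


Step 1: Compute the condition number.
kappa = L/mu = 141/107 = 1.3178
Step 2: Compute the convergence rate.
r = 1 - 2/(kappa + 1) = 1 - 2*mu/(L + mu) = (L - mu)/(L + mu) = 34/248 = 0.1371


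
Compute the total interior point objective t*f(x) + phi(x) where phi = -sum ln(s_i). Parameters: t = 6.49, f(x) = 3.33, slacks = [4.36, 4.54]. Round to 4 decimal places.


Step 1: Compute log-barrier.
ln values: [1.4725, 1.5129]
phi = -(1.4725 + 1.5129) = -2.9854
Step 2: Compute augmented objective.
t*f(x) = 6.49*3.33 = 21.6117
Total = 21.6117 - 2.9854 = 18.6263


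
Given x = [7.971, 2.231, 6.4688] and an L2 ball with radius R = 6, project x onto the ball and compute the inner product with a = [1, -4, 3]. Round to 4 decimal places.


Step 1: Compute ||x|| (intermediates to 6 decimals).
||x|| = sqrt(7.971^2 + 2.231^2 + 6.4688^2) = 10.505217
Step 2: Project.
Since ||x|| > R, scale = R/||x|| = 6/10.505217 = 0.571145, proj(x) = scale * x
proj(x) = [4.552597, 1.274224, 3.694623]
Step 3: Dot product.
a^T * proj(x) = 1*4.552597 - 4*1.274224 + 3*3.694623 = 10.5396


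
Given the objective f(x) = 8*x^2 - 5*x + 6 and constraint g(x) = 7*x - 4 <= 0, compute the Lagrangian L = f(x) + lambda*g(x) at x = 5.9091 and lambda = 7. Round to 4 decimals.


Step 1: Evaluate f(x).
f(5.9091) = 8*5.9091^2 - 5*5.9091 + 6 = 255.7942
Step 2: Evaluate g(x).
g(5.9091) = 7*5.9091 - 4 = 37.3637
Step 3: Compute Lagrangian.
L = 255.7942 + 7*37.3637 = 517.3401


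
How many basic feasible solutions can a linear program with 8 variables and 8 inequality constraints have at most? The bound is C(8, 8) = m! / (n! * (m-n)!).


Each vertex corresponds to some choice of n active constraints out of m, so the number of vertices is at most C(m, n) = m! / (n!(m-n)!).
m = 8, n = 8
Numerator: 8 * 7 * 6 * 5 * 4 * 3 * 2 * 1
Denominator: 8! = 40320
C(8, 8) = 1


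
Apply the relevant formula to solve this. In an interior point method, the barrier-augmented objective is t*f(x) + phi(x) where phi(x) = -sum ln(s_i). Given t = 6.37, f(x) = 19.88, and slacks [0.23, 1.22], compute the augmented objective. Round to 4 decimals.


Step 1: Compute log-barrier.
ln values: [-1.4697, 0.1989]
phi = -(-1.4697 + 0.1989) = 1.2708
Step 2: Compute augmented objective.
t*f(x) = 6.37*19.88 = 126.6356
Total = 126.6356 + 1.2708 = 127.9064


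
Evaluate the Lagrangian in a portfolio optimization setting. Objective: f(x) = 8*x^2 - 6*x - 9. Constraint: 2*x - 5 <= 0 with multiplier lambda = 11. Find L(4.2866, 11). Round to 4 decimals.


Step 1: Evaluate f(x).
f(4.2866) = 8*4.2866^2 - 6*4.2866 - 9 = 112.2799
Step 2: Evaluate g(x).
g(4.2866) = 2*4.2866 - 5 = 3.5732
Step 3: Compute Lagrangian.
L = 112.2799 + 11*3.5732 = 151.5851


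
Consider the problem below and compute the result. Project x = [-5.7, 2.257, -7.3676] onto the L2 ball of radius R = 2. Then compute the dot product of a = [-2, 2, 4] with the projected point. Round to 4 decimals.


Step 1: Compute ||x|| (intermediates to 6 decimals).
||x|| = sqrt((-5.7)^2 + 2.257^2 + (-7.3676)^2) = 9.584653
Step 2: Project.
Since ||x|| > R, scale = R/||x|| = 2/9.584653 = 0.208667, proj(x) = scale * x
proj(x) = [-1.189402, 0.470961, -1.537375]
Step 3: Dot product.
a^T * proj(x) = -2*(-1.189402) + 2*0.470961 + 4*(-1.537375) = -2.8288


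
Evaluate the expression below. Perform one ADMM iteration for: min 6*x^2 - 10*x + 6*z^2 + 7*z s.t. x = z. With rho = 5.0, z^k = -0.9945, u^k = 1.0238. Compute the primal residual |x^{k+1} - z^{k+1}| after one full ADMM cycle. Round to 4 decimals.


ADMM iteration with rho = 5.0, z^k = -0.9945, u^k = 1.0238
Step 1: x-update.
Minimize 6*x^2 - 10*x + (5.0/2)*(x + 0.9945 + 1.0238)^2
FOC: (2*6 + 5.0)*x = 10 + 5.0*(-0.9945 - 1.0238)
x^{k+1} = -0.0054
Step 2: z-update.
Minimize 6*z^2 + 7*z + (5.0/2)*(-0.0054 - z + 1.0238)^2
FOC: (2*6 + 5.0)*z = -7 + 5.0*(-0.0054 + 1.0238)
z^{k+1} = -0.1122
Step 3: u-update.
u^{k+1} = 1.0238 - 0.0054 + 0.1122 = 1.1306
Step 4: Primal residual = |-0.0054 + 0.1122| = 0.1068


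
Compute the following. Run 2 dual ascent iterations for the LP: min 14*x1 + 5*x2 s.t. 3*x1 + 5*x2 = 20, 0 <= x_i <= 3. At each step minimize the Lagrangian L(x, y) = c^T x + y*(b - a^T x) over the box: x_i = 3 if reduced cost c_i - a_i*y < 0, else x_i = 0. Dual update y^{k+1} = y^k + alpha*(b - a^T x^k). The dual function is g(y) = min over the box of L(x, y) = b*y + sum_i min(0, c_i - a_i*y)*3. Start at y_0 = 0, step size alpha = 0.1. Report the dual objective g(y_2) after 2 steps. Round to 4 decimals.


Dual ascent for LP: min 14*x1 + 5*x2, 3*x1 + 5*x2 = 20, 0 <= x_i <= 3
Step 1: y^k = 0.0, reduced costs: (14.0, 5.0)
  x^k = (0.0, 0.0), subgradient = b - a^T x = 20.0
  y^{k+1} = 0.0 + 0.1*20.0 = 2.0
Step 2: y^k = 2.0, reduced costs: (8.0, -5.0)
  x^k = (0.0, 3.0), subgradient = b - a^T x = 5.0
  y^{k+1} = 2.0 + 0.1*5.0 = 2.5
Dual objective at y_2 = 2.5: reduced costs (6.5, -7.5), box minimizer x = (0.0, 3.0)
g(y_2) = b*y + (c1 - a1*y)*x1 + (c2 - a2*y)*x2 = 20*2.5 + 6.5*0.0 + (-7.5)*3.0 = 50.0 + 0.0 - 22.5 = 27.5


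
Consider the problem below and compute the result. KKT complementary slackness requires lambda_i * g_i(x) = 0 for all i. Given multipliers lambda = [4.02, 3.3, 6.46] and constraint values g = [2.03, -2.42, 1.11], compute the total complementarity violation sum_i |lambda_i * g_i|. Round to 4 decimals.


KKT complementary slackness check:
lambda_1 * g_1 = 4.02 * 2.03 = 8.1606
lambda_2 * g_2 = 3.3 * -2.42 = -7.986
lambda_3 * g_3 = 6.46 * 1.11 = 7.1706
Total violation = 8.1606 + 7.986 + 7.1706 = 23.3172


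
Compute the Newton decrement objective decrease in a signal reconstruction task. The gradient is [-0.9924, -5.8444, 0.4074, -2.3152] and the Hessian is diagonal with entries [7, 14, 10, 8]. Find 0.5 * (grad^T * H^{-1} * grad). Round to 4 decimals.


Step 1: H is diagonal, so H^(-1) * g = [-0.1418, -0.4175, 0.0407, -0.2894].
Step 2: g^T H^(-1) g = sum_i g_i^2 / H_ii
  = (-0.9924)^2/7 + (-5.8444)^2/14 + (0.4074)^2/10 + (-2.3152)^2/8
  = 0.1407 + 2.4398 + 0.0166 + 0.67 = 3.2671
Step 3: Objective decrease = 0.5 * g^T H^(-1) g = 1.6335


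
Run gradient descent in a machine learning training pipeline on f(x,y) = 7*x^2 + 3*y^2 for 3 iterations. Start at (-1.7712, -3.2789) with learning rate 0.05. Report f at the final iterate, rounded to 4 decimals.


Gradient descent on f(x,y) = 7*x^2 + 3*y^2.
Starting point: (-1.7712, -3.2789), alpha = 0.05
Step 1: grad_x = 2*7*-1.7712 = -24.7968, grad_y = 2*3*-3.2789 = -19.6734
  x_1 = -1.7712 - 0.05*-24.7968 = -0.5314
  y_1 = -3.2789 - 0.05*-19.6734 = -2.2952
Step 2: grad_x = 2*7*-0.5314 = -7.439, grad_y = 2*3*-2.2952 = -13.7714
  x_2 = -0.5314 - 0.05*-7.439 = -0.1594
  y_2 = -2.2952 - 0.05*-13.7714 = -1.6067
Step 3: grad_x = 2*7*-0.1594 = -2.2317, grad_y = 2*3*-1.6067 = -9.64
  x_3 = -0.1594 - 0.05*-2.2317 = -0.0478
  y_3 = -1.6067 - 0.05*-9.64 = -1.1247
f(-0.0478, -1.1247) = 7*(-0.0478)^2 + 3*(-1.1247)^2 = 3.8106


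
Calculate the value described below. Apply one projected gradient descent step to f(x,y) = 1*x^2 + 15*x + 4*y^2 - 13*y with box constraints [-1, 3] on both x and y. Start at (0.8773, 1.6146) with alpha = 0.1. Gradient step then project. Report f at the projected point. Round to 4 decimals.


Step 1: Compute gradient at (0.8773, 1.6146).
grad_x = 2*1*0.8773 + 15 = 16.7546
grad_y = 2*4*1.6146 - 13 = -0.0832
Step 2: Gradient step.
x_raw = 0.8773 - 0.1*16.7546 = -0.7982
y_raw = 1.6146 - 0.1*-0.0832 = 1.6229
Step 3: Project onto [-1, 3].
x_proj = clip(-0.7982) = -0.7982
y_proj = clip(1.6229) = 1.6229
Step 4: Evaluate f.
f(-0.7982, 1.6229) = -21.8978


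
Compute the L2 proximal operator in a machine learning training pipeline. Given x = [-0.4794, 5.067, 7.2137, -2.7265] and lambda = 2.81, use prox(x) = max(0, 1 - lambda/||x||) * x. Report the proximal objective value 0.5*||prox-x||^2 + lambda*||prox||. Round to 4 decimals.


Step 1: Compute ||x||.
||x|| = 9.2399
Step 2: Compute scaling factor.
scale = max(0, 1 - 2.81/9.2399) = 0.6959
Step 3: prox(x) = [-0.3336, 3.526, 5.0199, -1.8973]
||prox(x)|| = 6.4299
Step 4: Proximal objective.
0.5*||prox-x||^2 = 3.9481
lambda*||prox|| = 18.068
Total = 22.016


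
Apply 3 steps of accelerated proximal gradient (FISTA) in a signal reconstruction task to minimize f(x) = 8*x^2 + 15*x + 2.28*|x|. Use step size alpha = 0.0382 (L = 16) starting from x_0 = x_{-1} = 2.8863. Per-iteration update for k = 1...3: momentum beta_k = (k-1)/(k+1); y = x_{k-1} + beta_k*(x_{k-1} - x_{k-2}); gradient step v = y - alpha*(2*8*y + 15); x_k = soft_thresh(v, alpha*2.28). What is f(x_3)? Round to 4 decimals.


FISTA on f(x) = 8*x^2 + 15*x + 2.28*|x|
L = 16, alpha = 0.0382
Iteration 1: beta = 0.0, y = 2.8863 + 0.0*(2.8863 - 2.8863) = 2.8863
  grad(y) = 61.1808, v = y - alpha*grad = 0.5492
  prox(v) = soft_thresh(0.5492, 0.0871) = 0.4621
Iteration 2: beta = 0.3333, y = 0.4621 + 0.3333*(0.4621 - 2.8863) = -0.346
  grad(y) = 9.4645, v = y - alpha*grad = -0.7075
  prox(v) = soft_thresh(-0.7075, 0.0871) = -0.6204
Iteration 3: beta = 0.5, y = -0.6204 + 0.5*(-0.6204 - 0.4621) = -1.1617
  grad(y) = -3.5868, v = y - alpha*grad = -1.0247
  prox(v) = soft_thresh(-1.0247, 0.0871) = -0.9376
f(x_3) = 8*(-0.9376)^2 + 15*(-0.9376) + 2.28*|-0.9376| = -4.8936


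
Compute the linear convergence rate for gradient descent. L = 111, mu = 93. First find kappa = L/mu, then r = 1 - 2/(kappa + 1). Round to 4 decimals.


Step 1: Compute the condition number.
kappa = L/mu = 111/93 = 1.1935
Step 2: Compute the convergence rate.
r = 1 - 2/(kappa + 1) = 1 - 2*mu/(L + mu) = (L - mu)/(L + mu) = 18/204 = 0.0882


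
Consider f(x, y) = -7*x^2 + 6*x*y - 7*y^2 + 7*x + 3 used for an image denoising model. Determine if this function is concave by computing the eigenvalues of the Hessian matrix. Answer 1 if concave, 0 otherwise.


The Hessian of f(x,y) = -7*x^2 + 6*x*y - 7*y^2 + 7*x + 3 is:
H = [[-14, 6], [6, -14]]
Trace = -14 - 14 = -28
Determinant = -14*-14 - (6)^2 = 160
Discriminant = (-28)^2 - 4*160 = 144.0
Eigenvalues: lambda_1 = -20.0, lambda_2 = -8.0
The function is concave.

1


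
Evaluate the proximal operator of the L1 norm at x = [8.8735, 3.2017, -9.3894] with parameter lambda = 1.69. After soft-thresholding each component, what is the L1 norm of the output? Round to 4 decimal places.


Soft-thresholding with lambda = 1.69:
prox(8.8735) = sign(8.8735)*max(|8.8735| - 1.69, 0) = 7.1835
prox(3.2017) = sign(3.2017)*max(|3.2017| - 1.69, 0) = 1.5117
prox(-9.3894) = sign(-9.3894)*max(|-9.3894| - 1.69, 0) = -7.6994
prox(x) = [7.1835, 1.5117, -7.6994]
||prox(x)||_1 = 7.1835 + 1.5117 + 7.6994 = 16.3946


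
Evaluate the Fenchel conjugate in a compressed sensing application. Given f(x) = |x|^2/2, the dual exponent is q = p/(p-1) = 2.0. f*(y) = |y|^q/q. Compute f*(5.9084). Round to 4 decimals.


The conjugate exponent q satisfies 1/p + 1/q = 1.
p = 2, so q = 2/(2 - 1) = 2.0
|y|^q = 5.9084^2.0 = 34.9092
f*(5.9084) = 34.9092 / 2.0 = 17.4546


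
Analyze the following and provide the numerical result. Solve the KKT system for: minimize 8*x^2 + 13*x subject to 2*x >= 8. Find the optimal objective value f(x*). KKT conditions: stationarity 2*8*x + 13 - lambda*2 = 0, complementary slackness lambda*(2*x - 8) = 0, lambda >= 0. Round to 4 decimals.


Step 1: Try lambda = 0 (constraint inactive).
x_unc = -13/(2*8) = -0.8125
Check: 2*-0.8125 = -1.625 < 8 -- violated!
Step 2: Constraint must be active: 2*x = 8
x* = 8/2 = 4.0
lambda = (2*8*4.0 + 13)/2 = 38.5
Step 3: Compute optimal value.
f(x*) = 8*4.0^2 + 13*4.0 = 180.0


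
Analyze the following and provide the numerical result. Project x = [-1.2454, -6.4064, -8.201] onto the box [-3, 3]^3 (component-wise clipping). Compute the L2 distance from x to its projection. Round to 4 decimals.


Project each component onto [-3, 3].
clip(-1.2454) = -1.2454, clip(-6.4064) = -3.0, clip(-8.201) = -3.0
Projection = [-1.2454, -3.0, -3.0]
Squared diffs: [0.0, 11.6036, 27.0504]
Distance = sqrt(38.654) = 6.2172


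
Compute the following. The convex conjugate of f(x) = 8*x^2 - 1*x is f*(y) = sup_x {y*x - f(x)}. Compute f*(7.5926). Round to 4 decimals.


f*(y) = sup_x {y*x - a*x^2 - b*x} = sup_x {(y-b)*x - a*x^2}
FOC: (y - b) - 2a*x = 0 => x* = (y - b)/(2a)
x* = (7.5926 + 1)/(2*8) = 0.537
f*(7.5926) = (y-b)^2/(4a) = (7.5926 + 1)^2/(4*8)
= 73.8328/32 = 2.3073


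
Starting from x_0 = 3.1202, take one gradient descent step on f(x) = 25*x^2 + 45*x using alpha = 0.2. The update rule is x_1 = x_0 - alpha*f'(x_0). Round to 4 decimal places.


We compute the gradient at x_0 and apply the update.
f'(x) = 50*x + 45
f'(3.1202) = 50*3.1202 + 45 = 201.01
x_1 = 3.1202 - 0.2*201.01 = -37.0818
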